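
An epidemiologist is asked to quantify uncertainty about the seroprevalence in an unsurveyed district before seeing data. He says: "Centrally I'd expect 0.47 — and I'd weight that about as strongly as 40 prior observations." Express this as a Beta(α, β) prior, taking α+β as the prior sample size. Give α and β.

α = 18.8, β = 21.2

Under the effective-sample-size interpretation, Beta(α, β) has prior mean α/(α+β) and prior sample size α+β.
So α+β = 40 and α/(α+β) = 0.47, giving α = 0.47·40 = 18.8 and β = 40 − 18.8 = 21.2.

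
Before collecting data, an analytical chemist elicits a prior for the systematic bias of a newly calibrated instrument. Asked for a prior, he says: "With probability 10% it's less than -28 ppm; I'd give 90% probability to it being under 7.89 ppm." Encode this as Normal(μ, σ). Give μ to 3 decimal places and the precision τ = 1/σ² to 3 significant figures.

μ = -10.055, τ = 0.0051

For Normal(μ,σ), the p-quantile is μ + z_p·σ. Here z_{0.1} = -1.282, z_{0.9} = 1.282.
So -28 = μ − 1.282σ and 7.89 = μ + 1.282σ.
Subtracting: σ = (7.89 − -28)/(1.282 − (-1.282)) = 14.003.
Then μ = -28 − (-1.282)·14.003 = -10.055.
Precision τ = 1/σ² = 1/14² = 0.0051.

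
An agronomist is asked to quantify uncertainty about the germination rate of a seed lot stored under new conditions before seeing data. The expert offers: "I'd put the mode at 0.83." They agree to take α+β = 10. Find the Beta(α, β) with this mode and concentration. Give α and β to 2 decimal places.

For α,β > 1 the Beta mode is (α−1)/(α+β−2). With α+β = 10, the mode is (α−1)/8.
Set (α−1)/8 = 0.83 → α = 1 + 0.83·8 = 7.64.
β = 10 − α = 2.36.

α = 7.64, β = 2.36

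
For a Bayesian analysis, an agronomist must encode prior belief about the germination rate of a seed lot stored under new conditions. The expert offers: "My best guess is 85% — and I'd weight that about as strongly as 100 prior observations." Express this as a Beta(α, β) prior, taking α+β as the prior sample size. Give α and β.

α = 85, β = 15

Under the effective-sample-size interpretation, Beta(α, β) has prior mean α/(α+β) and prior sample size α+β.
So α+β = 100 and α/(α+β) = 0.85, giving α = 0.85·100 = 85 and β = 100 − 85 = 15.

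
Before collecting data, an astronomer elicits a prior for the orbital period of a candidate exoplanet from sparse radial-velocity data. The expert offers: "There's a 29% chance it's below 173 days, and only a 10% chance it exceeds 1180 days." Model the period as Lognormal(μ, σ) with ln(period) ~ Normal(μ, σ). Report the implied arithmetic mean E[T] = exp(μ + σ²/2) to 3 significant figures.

E[T] ≈ 534 days

If T ~ Lognormal(μ,σ) then ln T ~ Normal(μ,σ), so the p-quantile of ln T is μ + z_p·σ.
ln(173) = 5.153 and ln(1180) = 7.073; z_{0.29} = -0.5534, z_{0.9} = 1.282.
σ = (7.073 − 5.153)/(1.282 − (-0.5534)) = 1.046.
μ = 5.153 − (-0.5534)·1.046 = 5.732.
E[T] = exp(μ + σ²/2) = exp(5.732 + 0.5474) = 534 days.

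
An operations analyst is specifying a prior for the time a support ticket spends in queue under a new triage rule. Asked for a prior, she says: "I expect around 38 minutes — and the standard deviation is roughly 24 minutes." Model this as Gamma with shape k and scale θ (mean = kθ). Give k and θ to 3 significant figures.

k ≈ 2.51, θ ≈ 15.2

For Gamma(k, scale θ): mean = kθ, variance = kθ², so CV = 1/√k.
CV = SD/mean = 24/38 = 0.6316, hence k = 1/CV² = 2.51.
Then θ = mean/k = 38/2.51 = 15.2.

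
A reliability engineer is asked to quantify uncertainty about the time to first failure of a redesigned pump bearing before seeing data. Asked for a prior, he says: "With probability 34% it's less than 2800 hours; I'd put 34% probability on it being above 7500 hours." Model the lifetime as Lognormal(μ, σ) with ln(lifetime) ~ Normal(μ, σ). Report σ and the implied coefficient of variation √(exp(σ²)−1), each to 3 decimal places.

If T ~ Lognormal(μ,σ) then ln T ~ Normal(μ,σ), so the p-quantile of ln T is μ + z_p·σ.
ln(2800) = 7.937 and ln(7500) = 8.923; z_{0.34} = -0.4125, z_{0.66} = 0.4125.
σ = (8.923 − 7.937)/(0.4125 − (-0.4125)) = 1.194.
μ = 7.937 − (-0.4125)·1.194 = 8.430.
CV = √(exp(σ²)−1) = √(exp(1.4266)−1) = 1.779.

σ ≈ 1.194, CV ≈ 1.779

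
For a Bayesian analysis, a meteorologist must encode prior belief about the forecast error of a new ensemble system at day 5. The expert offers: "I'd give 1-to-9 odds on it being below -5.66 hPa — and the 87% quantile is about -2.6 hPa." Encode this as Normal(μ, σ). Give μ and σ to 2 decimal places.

μ = -4.03, σ = 1.27

For Normal(μ,σ), the p-quantile is μ + z_p·σ. Here z_{0.1} = -1.282, z_{0.87} = 1.126.
So -5.66 = μ − 1.282σ and -2.6 = μ + 1.126σ.
Subtracting: σ = (-2.6 − -5.66)/(1.126 − (-1.282)) = 1.27.
Then μ = -5.66 − (-1.282)·1.27 = -4.03.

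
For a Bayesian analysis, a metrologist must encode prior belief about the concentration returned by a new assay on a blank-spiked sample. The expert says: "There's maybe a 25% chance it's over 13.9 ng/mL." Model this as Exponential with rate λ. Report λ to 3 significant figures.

λ ≈ 0.0997

P(T > 13.9) = e^(−λ·13.9) = 0.25, so λ = −ln(0.25)/13.9 = 0.0997.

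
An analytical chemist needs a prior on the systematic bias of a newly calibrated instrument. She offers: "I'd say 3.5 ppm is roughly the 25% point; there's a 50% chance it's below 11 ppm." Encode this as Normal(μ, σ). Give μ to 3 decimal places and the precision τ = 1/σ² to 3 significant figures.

μ = 11.000, τ = 0.00809

For Normal(μ,σ), the p-quantile is μ + z_p·σ. Here z_{0.25} = -0.6745, z_{0.5} = 0.
So 3.5 = μ − 0.6745σ and 11 = μ + 0σ.
Subtracting: σ = (11 − 3.5)/(0 − (-0.6745)) = 11.120.
Then μ = 3.5 − (-0.6745)·11.120 = 11.000.
Precision τ = 1/σ² = 1/11.12² = 0.00809.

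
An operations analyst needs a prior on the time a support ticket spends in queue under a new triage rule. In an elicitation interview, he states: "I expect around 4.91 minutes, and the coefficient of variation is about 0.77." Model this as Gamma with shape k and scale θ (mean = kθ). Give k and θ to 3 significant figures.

k ≈ 1.69, θ ≈ 2.91

For Gamma(k, scale θ): mean = kθ, variance = kθ², so CV = 1/√k.
CV = 0.77, hence k = 1/CV² = 1.69.
Then θ = mean/k = 4.91/1.69 = 2.91.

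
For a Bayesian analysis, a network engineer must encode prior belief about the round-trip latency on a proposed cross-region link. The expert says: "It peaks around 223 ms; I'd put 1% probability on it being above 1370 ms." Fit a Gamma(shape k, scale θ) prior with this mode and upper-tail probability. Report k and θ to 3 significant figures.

Gamma(k,θ) with k>1 has mode (k−1)θ, so θ = 223/(k−1).
Need P(X < 1370) = 0.99 with θ tied to k this way. Start at k = 2, θ = 223: P(X<1370) ≈ 0.985.
Too low — raise k to concentrate. Iterating converges to k ≈ 2.12.
Then θ = 223/(2.12−1) ≈ 200.

k ≈ 2.12, θ ≈ 200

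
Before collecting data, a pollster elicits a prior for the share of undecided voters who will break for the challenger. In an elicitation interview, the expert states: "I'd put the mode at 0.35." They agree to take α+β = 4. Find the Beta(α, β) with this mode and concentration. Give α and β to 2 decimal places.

α = 1.70, β = 2.30

For α,β > 1 the Beta mode is (α−1)/(α+β−2). With α+β = 4, the mode is (α−1)/2.
Set (α−1)/2 = 0.35 → α = 1 + 0.35·2 = 1.70.
β = 4 − α = 2.30.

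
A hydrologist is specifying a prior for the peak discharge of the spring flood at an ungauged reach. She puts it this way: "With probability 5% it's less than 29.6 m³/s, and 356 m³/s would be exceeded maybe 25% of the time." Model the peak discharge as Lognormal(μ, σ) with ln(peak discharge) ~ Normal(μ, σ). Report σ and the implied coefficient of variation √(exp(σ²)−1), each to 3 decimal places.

If T ~ Lognormal(μ,σ) then ln T ~ Normal(μ,σ), so the p-quantile of ln T is μ + z_p·σ.
ln(29.6) = 3.388 and ln(356) = 5.875; z_{0.05} = -1.645, z_{0.75} = 0.6745.
σ = (5.875 − 3.388)/(0.6745 − (-1.645)) = 1.072.
μ = 3.388 − (-1.645)·1.072 = 5.152.
CV = √(exp(σ²)−1) = √(exp(1.1499)−1) = 1.469.

σ ≈ 1.072, CV ≈ 1.469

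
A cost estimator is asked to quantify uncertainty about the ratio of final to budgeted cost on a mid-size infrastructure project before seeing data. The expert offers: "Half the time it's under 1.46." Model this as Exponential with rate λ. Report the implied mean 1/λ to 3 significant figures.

mean ≈ 2.11

Exponential median = ln 2 / λ, so λ = ln 2 / 1.46 = 0.475.
Mean = 1/λ = 2.11.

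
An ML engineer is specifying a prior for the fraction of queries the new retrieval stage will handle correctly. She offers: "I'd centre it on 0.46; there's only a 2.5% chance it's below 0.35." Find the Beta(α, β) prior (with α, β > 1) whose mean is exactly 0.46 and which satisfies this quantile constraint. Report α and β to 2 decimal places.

α ≈ 34.96, β ≈ 41.04

With mean 0.46 fixed, write α = 0.46s, β = 0.54s where s = α+β.
Need P(θ < 0.35) = 0.025 under Beta(0.46s, 0.54s). Normal approximation: (q−m)/√(m(1−m)/s) ≈ z_{0.025} = -1.96, so s ≈ 0.46·0.54·(-1.96)²/(0.35−0.46)² = 78.9.
At s = 78.9: P(θ<0.35) ≈ 0.023. Adjusting to match 0.025 gives s ≈ 76.00.
So α = 0.46·76.00 ≈ 34.96, β = 0.54·76.00 ≈ 41.04.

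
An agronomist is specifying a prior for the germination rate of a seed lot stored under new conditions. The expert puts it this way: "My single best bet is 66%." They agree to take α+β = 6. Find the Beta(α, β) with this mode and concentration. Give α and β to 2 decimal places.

α = 3.64, β = 2.36

For α,β > 1 the Beta mode is (α−1)/(α+β−2). With α+β = 6, the mode is (α−1)/4.
Set (α−1)/4 = 0.66 → α = 1 + 0.66·4 = 3.64.
β = 6 − α = 2.36.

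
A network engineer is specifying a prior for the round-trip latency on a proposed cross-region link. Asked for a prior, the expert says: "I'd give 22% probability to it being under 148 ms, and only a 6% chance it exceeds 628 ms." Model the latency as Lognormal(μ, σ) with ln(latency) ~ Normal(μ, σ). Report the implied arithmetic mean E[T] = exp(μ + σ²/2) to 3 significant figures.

If T ~ Lognormal(μ,σ) then ln T ~ Normal(μ,σ), so the p-quantile of ln T is μ + z_p·σ.
ln(148) = 4.997 and ln(628) = 6.443; z_{0.22} = -0.7722, z_{0.94} = 1.555.
σ = (6.443 − 4.997)/(1.555 − (-0.7722)) = 0.621.
μ = 4.997 − (-0.7722)·0.621 = 5.477.
E[T] = exp(μ + σ²/2) = exp(5.477 + 0.1929) = 290 ms.

E[T] ≈ 290 ms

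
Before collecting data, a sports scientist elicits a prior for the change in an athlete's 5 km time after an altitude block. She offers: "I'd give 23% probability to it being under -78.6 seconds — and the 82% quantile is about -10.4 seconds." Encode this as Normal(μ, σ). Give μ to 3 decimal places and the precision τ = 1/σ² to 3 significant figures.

For Normal(μ,σ), the p-quantile is μ + z_p·σ. Here z_{0.23} = -0.7388, z_{0.82} = 0.9154.
So -78.6 = μ − 0.7388σ and -10.4 = μ + 0.9154σ.
Subtracting: σ = (-10.4 − -78.6)/(0.9154 − (-0.7388)) = 41.228.
Then μ = -78.6 − (-0.7388)·41.228 = -48.139.
Precision τ = 1/σ² = 1/41.23² = 0.000588.

μ = -48.139, τ = 0.000588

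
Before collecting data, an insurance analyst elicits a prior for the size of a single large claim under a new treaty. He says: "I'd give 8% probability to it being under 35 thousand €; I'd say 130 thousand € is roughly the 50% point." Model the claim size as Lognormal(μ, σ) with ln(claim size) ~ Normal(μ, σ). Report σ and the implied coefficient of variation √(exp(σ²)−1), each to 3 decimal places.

σ ≈ 0.934, CV ≈ 1.180

If T ~ Lognormal(μ,σ) then ln T ~ Normal(μ,σ), so the p-quantile of ln T is μ + z_p·σ.
ln(35) = 3.555 and ln(130) = 4.868; z_{0.08} = -1.405, z_{0.5} = 0.
σ = (4.868 − 3.555)/(0 − (-1.405)) = 0.934.
μ = 3.555 − (-1.405)·0.934 = 4.868.
CV = √(exp(σ²)−1) = √(exp(0.8722)−1) = 1.180.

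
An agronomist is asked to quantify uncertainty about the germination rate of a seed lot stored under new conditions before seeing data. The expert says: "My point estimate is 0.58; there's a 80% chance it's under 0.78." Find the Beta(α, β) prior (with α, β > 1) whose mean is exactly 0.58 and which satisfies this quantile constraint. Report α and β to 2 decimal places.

With mean 0.58 fixed, write α = 0.58s, β = 0.42s where s = α+β.
Need P(θ < 0.78) = 0.8 under Beta(0.58s, 0.42s). Normal approximation: (q−m)/√(m(1−m)/s) ≈ z_{0.8} = 0.842, so s ≈ 0.58·0.42·(0.842)²/(0.78−0.58)² = 4.3.
At s = 4.3: P(θ<0.78) ≈ 0.795. Adjusting to match 0.8 gives s ≈ 4.46.
So α = 0.58·4.46 ≈ 2.59, β = 0.42·4.46 ≈ 1.88.

α ≈ 2.59, β ≈ 1.88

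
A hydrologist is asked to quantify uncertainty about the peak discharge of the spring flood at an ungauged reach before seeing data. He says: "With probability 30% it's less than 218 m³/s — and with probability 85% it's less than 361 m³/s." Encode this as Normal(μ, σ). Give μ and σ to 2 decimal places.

μ = 266.04, σ = 91.62

The p-quantile of Normal(μ,σ) is μ + z_p·σ, with z_{0.3} = -0.5244 and z_{0.85} = 1.036.
Eliminate σ: μ = (z₂·x₁ − z₁·x₂)/(z₂ − z₁) = (1.036·218 − (-0.5244)·361)/1.561 = 266.04.
Then σ = (x₂ − x₁)/(z₂ − z₁) = (361 − 218)/1.561 = 91.62.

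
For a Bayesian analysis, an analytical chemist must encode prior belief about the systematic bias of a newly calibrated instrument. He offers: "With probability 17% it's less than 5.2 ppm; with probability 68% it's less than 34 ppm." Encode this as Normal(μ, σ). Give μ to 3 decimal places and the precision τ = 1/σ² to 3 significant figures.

μ = 24.527, τ = 0.00244

For Normal(μ,σ), the p-quantile is μ + z_p·σ. Here z_{0.17} = -0.9542, z_{0.68} = 0.4677.
So 5.2 = μ − 0.9542σ and 34 = μ + 0.4677σ.
Subtracting: σ = (34 − 5.2)/(0.4677 − (-0.9542)) = 20.255.
Then μ = 5.2 − (-0.9542)·20.255 = 24.527.
Precision τ = 1/σ² = 1/20.26² = 0.00244.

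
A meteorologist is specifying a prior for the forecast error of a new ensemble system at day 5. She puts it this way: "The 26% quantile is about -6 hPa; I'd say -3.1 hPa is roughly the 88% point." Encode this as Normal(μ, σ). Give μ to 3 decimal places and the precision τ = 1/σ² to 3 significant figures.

The p-quantile of Normal(μ,σ) is μ + z_p·σ, with z_{0.26} = -0.6433 and z_{0.88} = 1.175.
Eliminate σ: μ = (z₂·x₁ − z₁·x₂)/(z₂ − z₁) = (1.175·-6 − (-0.6433)·-3.1)/1.818 = -4.974.
Then σ = (x₂ − x₁)/(z₂ − z₁) = (-3.1 − -6)/1.818 = 1.595.
Precision τ = 1/σ² = 1/1.595² = 0.393.

μ = -4.974, τ = 0.393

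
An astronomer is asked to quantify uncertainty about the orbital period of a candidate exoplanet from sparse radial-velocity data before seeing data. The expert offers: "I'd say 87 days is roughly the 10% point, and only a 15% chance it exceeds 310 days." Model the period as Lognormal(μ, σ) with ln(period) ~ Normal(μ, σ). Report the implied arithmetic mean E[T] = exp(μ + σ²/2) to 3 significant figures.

E[T] ≈ 204 days

If T ~ Lognormal(μ,σ) then ln T ~ Normal(μ,σ), so the p-quantile of ln T is μ + z_p·σ.
ln(87) = 4.466 and ln(310) = 5.737; z_{0.1} = -1.282, z_{0.85} = 1.036.
σ = (5.737 − 4.466)/(1.036 − (-1.282)) = 0.548.
μ = 4.466 − (-1.282)·0.548 = 5.168.
E[T] = exp(μ + σ²/2) = exp(5.168 + 0.1502) = 204 days.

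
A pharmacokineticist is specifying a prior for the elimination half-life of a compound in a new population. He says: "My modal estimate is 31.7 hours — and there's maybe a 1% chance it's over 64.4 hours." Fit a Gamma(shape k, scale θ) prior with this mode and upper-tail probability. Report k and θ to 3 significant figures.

Gamma(k,θ) with k>1 has mode (k−1)θ, so θ = 31.7/(k−1).
Need P(X < 64.4) = 0.99 with θ tied to k this way. Start at k = 2, θ = 31.7: P(X<64.4) ≈ 0.602.
Too low — raise k to concentrate. Iterating converges to k ≈ 10.7.
Then θ = 31.7/(10.7−1) ≈ 3.25.

k ≈ 10.7, θ ≈ 3.25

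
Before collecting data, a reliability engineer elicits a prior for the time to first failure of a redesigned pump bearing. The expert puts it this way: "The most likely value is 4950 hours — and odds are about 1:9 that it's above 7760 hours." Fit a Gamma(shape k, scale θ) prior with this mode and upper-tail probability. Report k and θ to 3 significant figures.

k ≈ 10.3, θ ≈ 534

Gamma(k,θ) with k>1 has mode (k−1)θ, so θ = 4950/(k−1).
Need P(X < 7760) = 0.9 with θ tied to k this way. Start at k = 2, θ = 4950: P(X<7760) ≈ 0.465.
Too low — raise k to concentrate. Iterating converges to k ≈ 10.3.
Then θ = 4950/(10.3−1) ≈ 534.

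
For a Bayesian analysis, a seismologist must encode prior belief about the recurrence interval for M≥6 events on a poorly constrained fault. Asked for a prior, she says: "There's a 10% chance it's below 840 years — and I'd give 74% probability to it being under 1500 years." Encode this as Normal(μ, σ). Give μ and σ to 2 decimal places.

For Normal(μ,σ), the p-quantile is μ + z_p·σ. Here z_{0.1} = -1.282, z_{0.74} = 0.6433.
So 840 = μ − 1.282σ and 1500 = μ + 0.6433σ.
Subtracting: σ = (1500 − 840)/(0.6433 − (-1.282)) = 342.88.
Then μ = 840 − (-1.282)·342.88 = 1279.41.

μ = 1279.41, σ = 342.88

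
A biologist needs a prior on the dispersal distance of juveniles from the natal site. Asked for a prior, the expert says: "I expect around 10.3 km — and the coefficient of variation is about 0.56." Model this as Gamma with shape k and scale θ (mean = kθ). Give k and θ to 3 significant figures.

k ≈ 3.19, θ ≈ 3.23

For Gamma(k, scale θ): mean = kθ, variance = kθ², so CV = 1/√k.
CV = 0.56, hence k = 1/CV² = 3.19.
Then θ = mean/k = 10.3/3.19 = 3.23.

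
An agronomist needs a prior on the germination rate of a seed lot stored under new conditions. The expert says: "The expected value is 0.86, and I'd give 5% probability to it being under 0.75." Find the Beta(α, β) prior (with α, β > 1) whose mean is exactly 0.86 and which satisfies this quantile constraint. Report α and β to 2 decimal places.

With mean 0.86 fixed, write α = 0.86s, β = 0.14s where s = α+β.
Need P(θ < 0.75) = 0.05 under Beta(0.86s, 0.14s). Normal approximation: (q−m)/√(m(1−m)/s) ≈ z_{0.05} = -1.64, so s ≈ 0.86·0.14·(-1.64)²/(0.75−0.86)² = 26.9.
At s = 26.9: P(θ<0.75) ≈ 0.065. Adjusting to match 0.05 gives s ≈ 32.48.
So α = 0.86·32.48 ≈ 27.93, β = 0.14·32.48 ≈ 4.55.

α ≈ 27.93, β ≈ 4.55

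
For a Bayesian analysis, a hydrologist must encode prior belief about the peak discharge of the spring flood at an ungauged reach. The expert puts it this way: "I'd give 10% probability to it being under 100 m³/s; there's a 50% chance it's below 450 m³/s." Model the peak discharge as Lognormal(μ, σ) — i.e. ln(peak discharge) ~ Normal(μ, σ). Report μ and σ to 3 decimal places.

If T ~ Lognormal(μ,σ) then ln T ~ Normal(μ,σ), so the p-quantile of ln T is μ + z_p·σ.
ln(100) = 4.605 and ln(450) = 6.109; z_{0.1} = -1.282, z_{0.5} = 0.
σ = (6.109 − 4.605)/(0 − (-1.282)) = 1.174.
μ = 4.605 − (-1.282)·1.174 = 6.109.

μ ≈ 6.109, σ ≈ 1.174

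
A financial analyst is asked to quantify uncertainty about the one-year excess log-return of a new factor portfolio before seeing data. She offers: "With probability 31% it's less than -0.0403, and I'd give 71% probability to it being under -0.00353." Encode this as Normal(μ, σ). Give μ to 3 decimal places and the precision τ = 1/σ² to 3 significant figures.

For Normal(μ,σ), the p-quantile is μ + z_p·σ. Here z_{0.31} = -0.4959, z_{0.71} = 0.5534.
So -0.0403 = μ − 0.4959σ and -0.00353 = μ + 0.5534σ.
Subtracting: σ = (-0.00353 − -0.0403)/(0.5534 − (-0.4959)) = 0.035.
Then μ = -0.0403 − (-0.4959)·0.035 = -0.023.
Precision τ = 1/σ² = 1/0.03504² = 814.

μ = -0.023, τ = 814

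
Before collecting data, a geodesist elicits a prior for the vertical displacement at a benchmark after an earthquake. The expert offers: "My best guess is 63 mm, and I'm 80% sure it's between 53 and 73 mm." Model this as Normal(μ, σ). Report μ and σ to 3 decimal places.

A symmetric 80% interval runs μ ± z·σ with z = 1.282.
Half-width = 10, so σ = 10/1.282 = 7.803.
μ is the stated best guess, 63.000.

μ = 63.000, σ = 7.803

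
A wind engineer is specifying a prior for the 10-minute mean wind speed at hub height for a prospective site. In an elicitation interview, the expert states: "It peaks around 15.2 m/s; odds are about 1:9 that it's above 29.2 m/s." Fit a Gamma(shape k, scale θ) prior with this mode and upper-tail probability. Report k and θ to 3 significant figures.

Gamma(k,θ) with k>1 has mode (k−1)θ, so θ = 15.2/(k−1).
Need P(X < 29.2) = 0.9 with θ tied to k this way. Start at k = 2, θ = 15.2: P(X<29.2) ≈ 0.572.
Too low — raise k to concentrate. Iterating converges to k ≈ 5.49.
Then θ = 15.2/(5.49−1) ≈ 3.39.

k ≈ 5.49, θ ≈ 3.39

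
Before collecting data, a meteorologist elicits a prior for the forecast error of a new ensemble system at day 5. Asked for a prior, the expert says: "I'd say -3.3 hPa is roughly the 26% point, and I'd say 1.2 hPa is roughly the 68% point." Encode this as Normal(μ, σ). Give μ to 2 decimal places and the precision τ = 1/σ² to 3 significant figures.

μ = -0.69, τ = 0.061

The p-quantile of Normal(μ,σ) is μ + z_p·σ, with z_{0.26} = -0.6433 and z_{0.68} = 0.4677.
Eliminate σ: μ = (z₂·x₁ − z₁·x₂)/(z₂ − z₁) = (0.4677·-3.3 − (-0.6433)·1.2)/1.111 = -0.69.
Then σ = (x₂ − x₁)/(z₂ − z₁) = (1.2 − -3.3)/1.111 = 4.05.
Precision τ = 1/σ² = 1/4.05² = 0.061.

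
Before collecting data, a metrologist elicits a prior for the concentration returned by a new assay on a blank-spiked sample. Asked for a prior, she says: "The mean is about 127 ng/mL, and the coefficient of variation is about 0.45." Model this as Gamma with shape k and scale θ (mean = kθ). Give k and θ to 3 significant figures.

For Gamma(k, scale θ): mean = kθ, variance = kθ², so CV = 1/√k.
CV = 0.45, hence k = 1/CV² = 4.94.
Then θ = mean/k = 127/4.94 = 25.7.

k ≈ 4.94, θ ≈ 25.7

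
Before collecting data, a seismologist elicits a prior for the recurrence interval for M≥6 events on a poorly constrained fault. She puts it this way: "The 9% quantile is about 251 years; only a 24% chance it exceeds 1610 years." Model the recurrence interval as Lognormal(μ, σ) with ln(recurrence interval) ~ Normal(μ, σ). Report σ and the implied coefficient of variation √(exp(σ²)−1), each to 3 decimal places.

σ ≈ 0.908, CV ≈ 1.131

If T ~ Lognormal(μ,σ) then ln T ~ Normal(μ,σ), so the p-quantile of ln T is μ + z_p·σ.
ln(251) = 5.525 and ln(1610) = 7.384; z_{0.09} = -1.341, z_{0.76} = 0.7063.
σ = (7.384 − 5.525)/(0.7063 − (-1.341)) = 0.908.
μ = 5.525 − (-1.341)·0.908 = 6.743.
CV = √(exp(σ²)−1) = √(exp(0.8243)−1) = 1.131.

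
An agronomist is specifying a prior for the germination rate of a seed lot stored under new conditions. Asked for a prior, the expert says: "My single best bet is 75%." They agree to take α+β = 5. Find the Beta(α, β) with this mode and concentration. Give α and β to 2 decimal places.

For α,β > 1 the Beta mode is (α−1)/(α+β−2). With α+β = 5, the mode is (α−1)/3.
Set (α−1)/3 = 0.75 → α = 1 + 0.75·3 = 3.25.
β = 5 − α = 1.75.

α = 3.25, β = 1.75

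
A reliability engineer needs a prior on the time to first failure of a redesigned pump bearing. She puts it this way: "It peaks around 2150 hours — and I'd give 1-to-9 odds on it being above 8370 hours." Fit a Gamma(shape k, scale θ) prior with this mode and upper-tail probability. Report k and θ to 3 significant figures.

k ≈ 2, θ ≈ 2150

Gamma(k,θ) with k>1 has mode (k−1)θ, so θ = 2150/(k−1).
Need P(X < 8370) = 0.9 with θ tied to k this way. Start at k = 2, θ = 2150: P(X<8370) ≈ 0.900.
Too high — lower k to spread out. Iterating converges to k ≈ 2.
Then θ = 2150/(2−1) ≈ 2150.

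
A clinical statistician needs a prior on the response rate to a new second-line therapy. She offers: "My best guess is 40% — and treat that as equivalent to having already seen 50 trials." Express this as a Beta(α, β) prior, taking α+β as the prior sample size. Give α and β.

Under the effective-sample-size interpretation, Beta(α, β) has prior mean α/(α+β) and prior sample size α+β.
So α+β = 50 and α/(α+β) = 0.4, giving α = 0.4·50 = 20 and β = 50 − 20 = 30.

α = 20, β = 30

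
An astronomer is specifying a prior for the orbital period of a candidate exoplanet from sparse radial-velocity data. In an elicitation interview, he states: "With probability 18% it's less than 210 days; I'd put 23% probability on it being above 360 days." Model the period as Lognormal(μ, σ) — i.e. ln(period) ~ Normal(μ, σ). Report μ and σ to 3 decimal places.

μ ≈ 5.645, σ ≈ 0.326

If T ~ Lognormal(μ,σ) then ln T ~ Normal(μ,σ), so the p-quantile of ln T is μ + z_p·σ.
ln(210) = 5.347 and ln(360) = 5.886; z_{0.18} = -0.9154, z_{0.77} = 0.7388.
σ = (5.886 − 5.347)/(0.7388 − (-0.9154)) = 0.326.
μ = 5.347 − (-0.9154)·0.326 = 5.645.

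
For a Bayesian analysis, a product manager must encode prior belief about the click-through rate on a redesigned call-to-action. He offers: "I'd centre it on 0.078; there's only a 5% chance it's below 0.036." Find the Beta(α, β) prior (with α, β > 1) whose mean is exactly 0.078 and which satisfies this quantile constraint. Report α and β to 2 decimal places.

α ≈ 6.37, β ≈ 75.26

With mean 0.078 fixed, write α = 0.078s, β = 0.922s where s = α+β.
Need P(θ < 0.036) = 0.05 under Beta(0.078s, 0.922s). Normal approximation: (q−m)/√(m(1−m)/s) ≈ z_{0.05} = -1.64, so s ≈ 0.078·0.922·(-1.64)²/(0.036−0.078)² = 110.3.
At s = 110.3: P(θ<0.036) ≈ 0.026. Adjusting to match 0.05 gives s ≈ 81.63.
So α = 0.078·81.63 ≈ 6.37, β = 0.922·81.63 ≈ 75.26.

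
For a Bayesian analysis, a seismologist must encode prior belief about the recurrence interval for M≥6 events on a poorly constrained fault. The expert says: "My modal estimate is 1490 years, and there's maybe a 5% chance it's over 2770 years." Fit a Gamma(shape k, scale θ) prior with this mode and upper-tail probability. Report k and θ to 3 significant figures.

k ≈ 8.24, θ ≈ 206

Gamma(k,θ) with k>1 has mode (k−1)θ, so θ = 1490/(k−1).
Need P(X < 2770) = 0.95 with θ tied to k this way. Start at k = 2, θ = 1490: P(X<2770) ≈ 0.555.
Too low — raise k to concentrate. Iterating converges to k ≈ 8.24.
Then θ = 1490/(8.24−1) ≈ 206.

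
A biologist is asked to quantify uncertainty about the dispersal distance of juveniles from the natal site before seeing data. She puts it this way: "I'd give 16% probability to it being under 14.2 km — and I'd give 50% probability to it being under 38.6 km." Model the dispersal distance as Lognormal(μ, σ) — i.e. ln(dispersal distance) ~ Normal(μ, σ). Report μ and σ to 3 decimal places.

μ ≈ 3.653, σ ≈ 1.006

If T ~ Lognormal(μ,σ) then ln T ~ Normal(μ,σ), so the p-quantile of ln T is μ + z_p·σ.
ln(14.2) = 2.653 and ln(38.6) = 3.653; z_{0.16} = -0.9945, z_{0.5} = 0.
σ = (3.653 − 2.653)/(0 − (-0.9945)) = 1.006.
μ = 2.653 − (-0.9945)·1.006 = 3.653.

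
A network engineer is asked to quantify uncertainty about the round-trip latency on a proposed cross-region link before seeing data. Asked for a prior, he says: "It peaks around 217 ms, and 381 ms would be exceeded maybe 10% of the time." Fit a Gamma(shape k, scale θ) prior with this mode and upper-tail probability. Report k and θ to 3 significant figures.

k ≈ 7, θ ≈ 36.2

Gamma(k,θ) with k>1 has mode (k−1)θ, so θ = 217/(k−1).
Need P(X < 381) = 0.9 with θ tied to k this way. Start at k = 2, θ = 217: P(X<381) ≈ 0.524.
Too low — raise k to concentrate. Iterating converges to k ≈ 7.
Then θ = 217/(7−1) ≈ 36.2.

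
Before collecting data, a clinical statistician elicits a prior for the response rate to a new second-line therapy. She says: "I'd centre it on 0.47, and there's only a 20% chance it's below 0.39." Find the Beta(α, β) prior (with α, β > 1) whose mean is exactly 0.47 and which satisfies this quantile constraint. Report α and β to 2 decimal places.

With mean 0.47 fixed, write α = 0.47s, β = 0.53s where s = α+β.
Need P(θ < 0.39) = 0.2 under Beta(0.47s, 0.53s). Normal approximation: (q−m)/√(m(1−m)/s) ≈ z_{0.2} = -0.842, so s ≈ 0.47·0.53·(-0.842)²/(0.39−0.47)² = 27.6.
At s = 27.6: P(θ<0.39) ≈ 0.201. Adjusting to match 0.2 gives s ≈ 27.84.
So α = 0.47·27.84 ≈ 13.09, β = 0.53·27.84 ≈ 14.76.

α ≈ 13.09, β ≈ 14.76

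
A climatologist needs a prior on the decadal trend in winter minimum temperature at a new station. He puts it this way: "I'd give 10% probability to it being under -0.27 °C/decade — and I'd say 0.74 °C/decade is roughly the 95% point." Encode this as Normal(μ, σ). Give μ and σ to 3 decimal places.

For Normal(μ,σ), the p-quantile is μ + z_p·σ. Here z_{0.1} = -1.282, z_{0.95} = 1.645.
So -0.27 = μ − 1.282σ and 0.74 = μ + 1.645σ.
Subtracting: σ = (0.74 − -0.27)/(1.645 − (-1.282)) = 0.345.
Then μ = -0.27 − (-1.282)·0.345 = 0.172.

μ = 0.172, σ = 0.345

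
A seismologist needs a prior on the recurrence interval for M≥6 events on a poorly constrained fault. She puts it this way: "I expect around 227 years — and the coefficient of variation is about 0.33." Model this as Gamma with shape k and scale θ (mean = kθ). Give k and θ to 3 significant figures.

k ≈ 9.18, θ ≈ 24.7

For Gamma(k, scale θ): mean = kθ, variance = kθ², so CV = 1/√k.
CV = 0.33, hence k = 1/CV² = 9.18.
Then θ = mean/k = 227/9.18 = 24.7.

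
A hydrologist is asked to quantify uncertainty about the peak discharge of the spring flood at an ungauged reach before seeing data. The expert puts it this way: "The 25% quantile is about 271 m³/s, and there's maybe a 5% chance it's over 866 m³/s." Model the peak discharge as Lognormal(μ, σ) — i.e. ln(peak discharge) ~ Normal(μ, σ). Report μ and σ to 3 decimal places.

μ ≈ 5.940, σ ≈ 0.501

If T ~ Lognormal(μ,σ) then ln T ~ Normal(μ,σ), so the p-quantile of ln T is μ + z_p·σ.
ln(271) = 5.602 and ln(866) = 6.764; z_{0.25} = -0.6745, z_{0.95} = 1.645.
σ = (6.764 − 5.602)/(1.645 − (-0.6745)) = 0.501.
μ = 5.602 − (-0.6745)·0.501 = 5.940.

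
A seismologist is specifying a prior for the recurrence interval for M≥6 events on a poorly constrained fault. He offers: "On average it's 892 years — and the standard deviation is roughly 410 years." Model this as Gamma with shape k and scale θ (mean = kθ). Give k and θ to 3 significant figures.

For Gamma(k, scale θ): mean = kθ, variance = kθ², so CV = 1/√k.
CV = SD/mean = 410/892 = 0.4596, hence k = 1/CV² = 4.73.
Then θ = mean/k = 892/4.73 = 188.

k ≈ 4.73, θ ≈ 188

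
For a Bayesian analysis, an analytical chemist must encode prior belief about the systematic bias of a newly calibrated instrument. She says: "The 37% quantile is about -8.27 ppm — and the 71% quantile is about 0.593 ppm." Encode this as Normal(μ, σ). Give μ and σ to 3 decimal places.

μ = -4.947, σ = 10.012

The p-quantile of Normal(μ,σ) is μ + z_p·σ, with z_{0.37} = -0.3319 and z_{0.71} = 0.5534.
Eliminate σ: μ = (z₂·x₁ − z₁·x₂)/(z₂ − z₁) = (0.5534·-8.27 − (-0.3319)·0.593)/0.8852 = -4.947.
Then σ = (x₂ − x₁)/(z₂ − z₁) = (0.593 − -8.27)/0.8852 = 10.012.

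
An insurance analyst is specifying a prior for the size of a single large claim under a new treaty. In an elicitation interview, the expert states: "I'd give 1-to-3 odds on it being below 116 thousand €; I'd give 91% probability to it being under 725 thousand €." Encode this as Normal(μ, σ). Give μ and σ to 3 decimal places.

The p-quantile of Normal(μ,σ) is μ + z_p·σ, with z_{0.25} = -0.6745 and z_{0.91} = 1.341.
Eliminate σ: μ = (z₂·x₁ − z₁·x₂)/(z₂ − z₁) = (1.341·116 − (-0.6745)·725)/2.015 = 319.828.
Then σ = (x₂ − x₁)/(z₂ − z₁) = (725 − 116)/2.015 = 302.197.

μ = 319.828, σ = 302.197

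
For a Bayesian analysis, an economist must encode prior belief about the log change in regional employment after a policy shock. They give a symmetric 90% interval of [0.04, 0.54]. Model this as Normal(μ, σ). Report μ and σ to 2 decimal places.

A symmetric 90% interval runs μ ± z·σ with z = 1.645.
Half-width = 0.25, so σ = 0.25/1.645 = 0.15.
μ is the interval midpoint, 0.29.

μ = 0.29, σ = 0.15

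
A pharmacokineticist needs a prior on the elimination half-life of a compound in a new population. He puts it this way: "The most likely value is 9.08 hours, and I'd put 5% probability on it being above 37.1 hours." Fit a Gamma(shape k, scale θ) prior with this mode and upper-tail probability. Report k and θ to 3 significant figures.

k ≈ 2.26, θ ≈ 7.18

Gamma(k,θ) with k>1 has mode (k−1)θ, so θ = 9.08/(k−1).
Need P(X < 37.1) = 0.95 with θ tied to k this way. Start at k = 2, θ = 9.08: P(X<37.1) ≈ 0.915.
Too low — raise k to concentrate. Iterating converges to k ≈ 2.26.
Then θ = 9.08/(2.26−1) ≈ 7.18.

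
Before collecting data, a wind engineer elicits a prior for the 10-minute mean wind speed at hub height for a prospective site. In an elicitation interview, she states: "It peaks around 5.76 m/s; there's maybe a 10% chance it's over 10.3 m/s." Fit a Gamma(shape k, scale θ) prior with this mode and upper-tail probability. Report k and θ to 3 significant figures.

Gamma(k,θ) with k>1 has mode (k−1)θ, so θ = 5.76/(k−1).
Need P(X < 10.3) = 0.9 with θ tied to k this way. Start at k = 2, θ = 5.76: P(X<10.3) ≈ 0.534.
Too low — raise k to concentrate. Iterating converges to k ≈ 6.63.
Then θ = 5.76/(6.63−1) ≈ 1.02.

k ≈ 6.63, θ ≈ 1.02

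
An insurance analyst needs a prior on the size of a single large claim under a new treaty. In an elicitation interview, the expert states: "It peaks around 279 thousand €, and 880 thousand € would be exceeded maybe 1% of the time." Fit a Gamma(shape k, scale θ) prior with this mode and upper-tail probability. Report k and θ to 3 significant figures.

Gamma(k,θ) with k>1 has mode (k−1)θ, so θ = 279/(k−1).
Need P(X < 880) = 0.99 with θ tied to k this way. Start at k = 2, θ = 279: P(X<880) ≈ 0.823.
Too low — raise k to concentrate. Iterating converges to k ≈ 4.37.
Then θ = 279/(4.37−1) ≈ 82.8.

k ≈ 4.37, θ ≈ 82.8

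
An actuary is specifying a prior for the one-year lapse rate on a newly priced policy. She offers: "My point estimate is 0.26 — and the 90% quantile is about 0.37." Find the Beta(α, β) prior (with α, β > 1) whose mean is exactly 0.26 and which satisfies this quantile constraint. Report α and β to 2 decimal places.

With mean 0.26 fixed, write α = 0.26s, β = 0.74s where s = α+β.
Need P(θ < 0.37) = 0.9 under Beta(0.26s, 0.74s). Normal approximation: (q−m)/√(m(1−m)/s) ≈ z_{0.9} = 1.28, so s ≈ 0.26·0.74·(1.28)²/(0.37−0.26)² = 26.1.
At s = 26.1: P(θ<0.37) ≈ 0.895. Adjusting to match 0.9 gives s ≈ 27.39.
So α = 0.26·27.39 ≈ 7.12, β = 0.74·27.39 ≈ 20.27.

α ≈ 7.12, β ≈ 20.27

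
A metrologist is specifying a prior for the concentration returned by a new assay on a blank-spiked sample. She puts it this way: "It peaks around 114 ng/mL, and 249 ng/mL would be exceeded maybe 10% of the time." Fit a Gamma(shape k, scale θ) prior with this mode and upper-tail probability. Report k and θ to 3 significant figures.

k ≈ 4.15, θ ≈ 36.2

Gamma(k,θ) with k>1 has mode (k−1)θ, so θ = 114/(k−1).
Need P(X < 249) = 0.9 with θ tied to k this way. Start at k = 2, θ = 114: P(X<249) ≈ 0.642.
Too low — raise k to concentrate. Iterating converges to k ≈ 4.15.
Then θ = 114/(4.15−1) ≈ 36.2.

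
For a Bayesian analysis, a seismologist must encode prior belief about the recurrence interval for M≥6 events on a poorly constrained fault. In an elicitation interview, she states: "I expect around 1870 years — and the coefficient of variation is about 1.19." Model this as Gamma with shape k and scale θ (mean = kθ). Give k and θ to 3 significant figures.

For Gamma(k, scale θ): mean = kθ, variance = kθ², so CV = 1/√k.
CV = 1.19, hence k = 1/CV² = 0.706.
Then θ = mean/k = 1870/0.706 = 2650.

k ≈ 0.706, θ ≈ 2650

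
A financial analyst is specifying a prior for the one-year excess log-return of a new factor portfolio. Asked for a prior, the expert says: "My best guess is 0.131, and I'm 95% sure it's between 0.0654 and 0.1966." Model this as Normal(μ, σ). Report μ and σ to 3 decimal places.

μ = 0.131, σ = 0.033

A symmetric 95% interval runs μ ± z·σ with z = 1.96.
Half-width = 0.0656, so σ = 0.0656/1.96 = 0.033.
μ is the stated best guess, 0.131.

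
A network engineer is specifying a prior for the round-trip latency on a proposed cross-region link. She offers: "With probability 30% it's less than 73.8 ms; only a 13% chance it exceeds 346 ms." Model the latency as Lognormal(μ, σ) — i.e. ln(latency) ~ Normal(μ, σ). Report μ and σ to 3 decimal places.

μ ≈ 4.792, σ ≈ 0.936

If T ~ Lognormal(μ,σ) then ln T ~ Normal(μ,σ), so the p-quantile of ln T is μ + z_p·σ.
ln(73.8) = 4.301 and ln(346) = 5.846; z_{0.3} = -0.5244, z_{0.87} = 1.126.
σ = (5.846 − 4.301)/(1.126 − (-0.5244)) = 0.936.
μ = 4.301 − (-0.5244)·0.936 = 4.792.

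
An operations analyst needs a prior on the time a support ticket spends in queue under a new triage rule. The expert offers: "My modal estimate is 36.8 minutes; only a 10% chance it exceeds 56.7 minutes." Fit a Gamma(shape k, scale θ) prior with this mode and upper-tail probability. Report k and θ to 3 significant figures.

k ≈ 11, θ ≈ 3.68

Gamma(k,θ) with k>1 has mode (k−1)θ, so θ = 36.8/(k−1).
Need P(X < 56.7) = 0.9 with θ tied to k this way. Start at k = 2, θ = 36.8: P(X<56.7) ≈ 0.456.
Too low — raise k to concentrate. Iterating converges to k ≈ 11.
Then θ = 36.8/(11−1) ≈ 3.68.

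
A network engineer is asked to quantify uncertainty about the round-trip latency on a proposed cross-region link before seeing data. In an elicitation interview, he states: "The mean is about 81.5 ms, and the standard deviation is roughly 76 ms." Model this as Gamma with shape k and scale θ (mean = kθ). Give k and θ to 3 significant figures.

k ≈ 1.15, θ ≈ 70.9

For Gamma(k, scale θ): mean = kθ, variance = kθ², so CV = 1/√k.
CV = SD/mean = 76/81.5 = 0.9325, hence k = 1/CV² = 1.15.
Then θ = mean/k = 81.5/1.15 = 70.9.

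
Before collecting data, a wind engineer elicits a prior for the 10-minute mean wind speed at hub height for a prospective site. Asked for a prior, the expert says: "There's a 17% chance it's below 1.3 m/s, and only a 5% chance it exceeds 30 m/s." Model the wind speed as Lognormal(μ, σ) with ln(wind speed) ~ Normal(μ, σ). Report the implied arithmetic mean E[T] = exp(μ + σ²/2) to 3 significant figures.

E[T] ≈ 8.53 m/s

If T ~ Lognormal(μ,σ) then ln T ~ Normal(μ,σ), so the p-quantile of ln T is μ + z_p·σ.
ln(1.3) = 0.2624 and ln(30) = 3.401; z_{0.17} = -0.9542, z_{0.95} = 1.645.
σ = (3.401 − 0.2624)/(1.645 − (-0.9542)) = 1.208.
μ = 0.2624 − (-0.9542)·1.208 = 1.415.
E[T] = exp(μ + σ²/2) = exp(1.415 + 0.7293) = 8.53 m/s.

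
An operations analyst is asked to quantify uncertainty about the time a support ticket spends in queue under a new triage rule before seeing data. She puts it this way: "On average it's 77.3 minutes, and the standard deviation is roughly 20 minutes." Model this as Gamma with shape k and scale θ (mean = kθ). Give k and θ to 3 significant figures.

k ≈ 14.9, θ ≈ 5.17

For Gamma(k, scale θ): mean = kθ, variance = kθ², so CV = 1/√k.
CV = SD/mean = 20/77.3 = 0.2587, hence k = 1/CV² = 14.9.
Then θ = mean/k = 77.3/14.9 = 5.17.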